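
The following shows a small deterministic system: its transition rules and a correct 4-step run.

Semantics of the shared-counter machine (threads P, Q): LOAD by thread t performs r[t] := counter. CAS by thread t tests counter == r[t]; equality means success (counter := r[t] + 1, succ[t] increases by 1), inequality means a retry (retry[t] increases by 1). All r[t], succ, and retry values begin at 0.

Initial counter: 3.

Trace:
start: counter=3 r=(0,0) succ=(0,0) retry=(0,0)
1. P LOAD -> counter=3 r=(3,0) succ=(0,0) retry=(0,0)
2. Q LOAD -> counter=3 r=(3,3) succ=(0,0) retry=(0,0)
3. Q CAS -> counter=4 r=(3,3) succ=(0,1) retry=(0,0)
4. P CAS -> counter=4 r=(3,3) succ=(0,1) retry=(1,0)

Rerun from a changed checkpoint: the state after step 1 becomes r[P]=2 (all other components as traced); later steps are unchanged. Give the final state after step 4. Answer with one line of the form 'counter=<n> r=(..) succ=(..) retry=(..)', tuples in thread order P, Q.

counter=4 r=(2,3) succ=(0,1) retry=(1,0)

state after step 1 := counter=3 r=(2,0) succ=(0,0) retry=(0,0)
2. Q LOAD -> counter=3 r=(2,3) succ=(0,0) retry=(0,0)
3. Q CAS -> counter=4 r=(2,3) succ=(0,1) retry=(0,0)
4. P CAS -> counter=4 r=(2,3) succ=(0,1) retry=(1,0)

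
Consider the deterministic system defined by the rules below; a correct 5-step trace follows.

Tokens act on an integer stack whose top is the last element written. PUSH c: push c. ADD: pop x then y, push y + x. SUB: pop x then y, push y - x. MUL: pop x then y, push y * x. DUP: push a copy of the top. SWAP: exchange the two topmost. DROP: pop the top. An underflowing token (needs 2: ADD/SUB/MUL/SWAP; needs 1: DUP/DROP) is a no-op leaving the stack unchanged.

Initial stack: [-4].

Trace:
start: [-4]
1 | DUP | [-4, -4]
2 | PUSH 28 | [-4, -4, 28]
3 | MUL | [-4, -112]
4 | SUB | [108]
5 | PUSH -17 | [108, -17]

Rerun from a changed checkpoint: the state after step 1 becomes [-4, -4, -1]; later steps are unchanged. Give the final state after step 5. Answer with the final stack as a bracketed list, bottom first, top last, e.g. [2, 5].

state after step 1 := [-4, -4, -1]
2 | PUSH 28 | [-4, -4, -1, 28]
3 | MUL | [-4, -4, -28]
4 | SUB | [-4, 24]
5 | PUSH -17 | [-4, 24, -17]

[-4, 24, -17]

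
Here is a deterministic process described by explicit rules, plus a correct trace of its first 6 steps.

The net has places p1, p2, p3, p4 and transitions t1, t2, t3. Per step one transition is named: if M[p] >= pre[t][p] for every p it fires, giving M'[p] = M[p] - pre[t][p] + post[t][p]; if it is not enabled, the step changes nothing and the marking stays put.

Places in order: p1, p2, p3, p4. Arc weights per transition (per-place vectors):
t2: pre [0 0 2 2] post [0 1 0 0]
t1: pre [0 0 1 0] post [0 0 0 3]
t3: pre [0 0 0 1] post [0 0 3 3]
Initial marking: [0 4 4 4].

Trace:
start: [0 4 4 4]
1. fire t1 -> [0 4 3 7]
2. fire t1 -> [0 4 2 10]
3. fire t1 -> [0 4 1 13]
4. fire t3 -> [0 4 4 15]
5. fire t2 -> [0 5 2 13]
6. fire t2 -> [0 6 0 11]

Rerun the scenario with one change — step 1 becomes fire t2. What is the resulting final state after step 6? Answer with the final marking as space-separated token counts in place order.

(re-executing from step 1 with the substitution; state before step 1: [0 4 4 4])
1. fire t2 -> [0 5 2 2]
2. fire t1 -> [0 5 1 5]
3. fire t1 -> [0 5 0 8]
4. fire t3 -> [0 5 3 10]
5. fire t2 -> [0 6 1 8]
6. fire t2 -> [0 6 1 8]

0 6 1 8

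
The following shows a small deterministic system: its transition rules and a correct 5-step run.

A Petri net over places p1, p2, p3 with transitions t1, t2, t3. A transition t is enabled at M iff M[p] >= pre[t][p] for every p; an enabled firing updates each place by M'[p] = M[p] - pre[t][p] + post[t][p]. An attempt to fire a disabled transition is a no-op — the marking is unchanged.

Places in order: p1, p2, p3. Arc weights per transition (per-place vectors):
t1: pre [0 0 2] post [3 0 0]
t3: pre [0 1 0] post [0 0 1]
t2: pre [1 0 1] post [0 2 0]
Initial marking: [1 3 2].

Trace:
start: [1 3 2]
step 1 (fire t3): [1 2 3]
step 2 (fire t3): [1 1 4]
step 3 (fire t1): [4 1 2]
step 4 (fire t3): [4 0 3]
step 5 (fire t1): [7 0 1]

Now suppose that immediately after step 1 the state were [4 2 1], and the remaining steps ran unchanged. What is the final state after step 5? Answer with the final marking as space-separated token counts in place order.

7 0 1

state after step 1 := [4 2 1]
step 2 (fire t3): [4 1 2]
step 3 (fire t1): [7 1 0]
step 4 (fire t3): [7 0 1]
step 5 (fire t1): [7 0 1]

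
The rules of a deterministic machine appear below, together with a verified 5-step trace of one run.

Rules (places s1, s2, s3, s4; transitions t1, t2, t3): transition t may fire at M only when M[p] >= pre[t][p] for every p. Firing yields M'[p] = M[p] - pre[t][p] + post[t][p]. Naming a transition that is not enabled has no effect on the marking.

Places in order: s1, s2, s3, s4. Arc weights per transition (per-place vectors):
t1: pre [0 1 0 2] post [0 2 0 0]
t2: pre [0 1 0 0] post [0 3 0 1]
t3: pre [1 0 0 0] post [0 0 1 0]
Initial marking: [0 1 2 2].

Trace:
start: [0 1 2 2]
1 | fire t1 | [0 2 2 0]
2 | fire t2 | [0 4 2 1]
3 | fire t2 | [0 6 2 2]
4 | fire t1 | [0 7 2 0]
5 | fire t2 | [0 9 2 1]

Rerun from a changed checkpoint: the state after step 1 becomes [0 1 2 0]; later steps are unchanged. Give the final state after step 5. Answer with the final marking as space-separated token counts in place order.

state after step 1 := [0 1 2 0]
2 | fire t2 | [0 3 2 1]
3 | fire t2 | [0 5 2 2]
4 | fire t1 | [0 6 2 0]
5 | fire t2 | [0 8 2 1]

0 8 2 1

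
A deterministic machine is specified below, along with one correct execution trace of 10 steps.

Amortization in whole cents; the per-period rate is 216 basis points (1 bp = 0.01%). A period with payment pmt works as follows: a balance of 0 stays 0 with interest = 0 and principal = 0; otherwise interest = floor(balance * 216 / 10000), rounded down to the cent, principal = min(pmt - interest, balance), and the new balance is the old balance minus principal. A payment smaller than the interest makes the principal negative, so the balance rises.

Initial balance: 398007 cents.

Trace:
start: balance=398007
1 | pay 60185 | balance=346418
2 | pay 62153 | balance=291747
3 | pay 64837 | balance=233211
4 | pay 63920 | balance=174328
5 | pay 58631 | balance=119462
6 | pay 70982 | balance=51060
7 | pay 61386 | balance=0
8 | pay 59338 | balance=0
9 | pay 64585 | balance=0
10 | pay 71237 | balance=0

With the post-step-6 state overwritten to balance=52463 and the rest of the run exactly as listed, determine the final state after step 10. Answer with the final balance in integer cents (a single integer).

state after step 6 := balance=52463
7 | pay 61386 | balance=0
8 | pay 59338 | balance=0
9 | pay 64585 | balance=0
10 | pay 71237 | balance=0

0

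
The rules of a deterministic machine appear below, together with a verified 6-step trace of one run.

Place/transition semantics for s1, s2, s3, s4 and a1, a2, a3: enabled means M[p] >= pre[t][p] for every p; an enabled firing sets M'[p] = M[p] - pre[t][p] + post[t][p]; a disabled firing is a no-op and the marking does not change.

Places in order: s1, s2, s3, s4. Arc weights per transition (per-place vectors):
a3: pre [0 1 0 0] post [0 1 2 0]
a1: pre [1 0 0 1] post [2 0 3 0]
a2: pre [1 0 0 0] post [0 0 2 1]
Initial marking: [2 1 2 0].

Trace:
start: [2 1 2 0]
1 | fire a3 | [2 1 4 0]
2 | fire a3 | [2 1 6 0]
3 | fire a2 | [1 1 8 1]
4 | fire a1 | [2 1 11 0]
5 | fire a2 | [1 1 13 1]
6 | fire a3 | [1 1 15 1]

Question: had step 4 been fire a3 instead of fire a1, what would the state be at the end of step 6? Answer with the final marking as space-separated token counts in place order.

0 1 14 2

(re-executing from step 4 with the substitution; state before step 4: [1 1 8 1])
4 | fire a3 | [1 1 10 1]
5 | fire a2 | [0 1 12 2]
6 | fire a3 | [0 1 14 2]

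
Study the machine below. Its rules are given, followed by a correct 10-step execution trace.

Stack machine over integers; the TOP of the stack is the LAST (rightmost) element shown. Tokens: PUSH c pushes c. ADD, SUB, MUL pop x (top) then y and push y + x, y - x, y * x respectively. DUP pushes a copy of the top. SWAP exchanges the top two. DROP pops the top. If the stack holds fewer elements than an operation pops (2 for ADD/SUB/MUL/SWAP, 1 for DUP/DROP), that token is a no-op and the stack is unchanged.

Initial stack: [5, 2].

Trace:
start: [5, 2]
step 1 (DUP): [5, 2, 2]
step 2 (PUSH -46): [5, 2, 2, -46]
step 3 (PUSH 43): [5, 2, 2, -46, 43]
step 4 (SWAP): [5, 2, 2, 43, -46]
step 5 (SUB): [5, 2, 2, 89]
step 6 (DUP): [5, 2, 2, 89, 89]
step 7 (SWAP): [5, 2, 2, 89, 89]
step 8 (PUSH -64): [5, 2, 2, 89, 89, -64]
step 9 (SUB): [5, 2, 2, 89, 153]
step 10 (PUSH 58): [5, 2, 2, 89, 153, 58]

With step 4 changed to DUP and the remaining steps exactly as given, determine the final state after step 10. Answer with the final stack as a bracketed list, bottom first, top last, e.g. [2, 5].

[5, 2, 2, -46, 0, 64, 58]

(re-executing from step 4 with the substitution; state before step 4: [5, 2, 2, -46, 43])
step 4 (DUP): [5, 2, 2, -46, 43, 43]
step 5 (SUB): [5, 2, 2, -46, 0]
step 6 (DUP): [5, 2, 2, -46, 0, 0]
step 7 (SWAP): [5, 2, 2, -46, 0, 0]
step 8 (PUSH -64): [5, 2, 2, -46, 0, 0, -64]
step 9 (SUB): [5, 2, 2, -46, 0, 64]
step 10 (PUSH 58): [5, 2, 2, -46, 0, 64, 58]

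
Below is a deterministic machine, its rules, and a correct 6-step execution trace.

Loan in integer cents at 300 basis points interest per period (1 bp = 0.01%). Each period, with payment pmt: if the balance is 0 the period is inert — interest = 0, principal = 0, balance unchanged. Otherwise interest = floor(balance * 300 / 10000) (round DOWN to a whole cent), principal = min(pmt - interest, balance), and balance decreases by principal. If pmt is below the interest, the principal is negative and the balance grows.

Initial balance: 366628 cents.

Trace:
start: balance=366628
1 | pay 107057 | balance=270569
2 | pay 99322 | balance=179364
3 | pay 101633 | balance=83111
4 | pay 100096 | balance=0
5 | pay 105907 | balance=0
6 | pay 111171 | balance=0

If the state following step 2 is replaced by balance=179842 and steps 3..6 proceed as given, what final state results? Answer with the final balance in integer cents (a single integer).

0

state after step 2 := balance=179842
3 | pay 101633 | balance=83604
4 | pay 100096 | balance=0
5 | pay 105907 | balance=0
6 | pay 111171 | balance=0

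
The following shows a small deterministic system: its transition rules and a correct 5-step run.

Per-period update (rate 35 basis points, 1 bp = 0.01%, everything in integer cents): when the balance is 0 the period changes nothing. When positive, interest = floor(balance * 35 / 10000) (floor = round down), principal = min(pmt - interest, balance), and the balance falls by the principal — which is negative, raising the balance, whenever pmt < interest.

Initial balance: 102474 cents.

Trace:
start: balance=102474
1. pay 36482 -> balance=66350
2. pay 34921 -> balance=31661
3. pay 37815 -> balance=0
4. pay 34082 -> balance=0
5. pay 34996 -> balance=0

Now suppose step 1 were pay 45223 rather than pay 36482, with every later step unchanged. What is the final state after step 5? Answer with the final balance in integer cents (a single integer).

0

(re-executing from step 1 with the substitution; state before step 1: balance=102474)
1. pay 45223 -> balance=57609
2. pay 34921 -> balance=22889
3. pay 37815 -> balance=0
4. pay 34082 -> balance=0
5. pay 34996 -> balance=0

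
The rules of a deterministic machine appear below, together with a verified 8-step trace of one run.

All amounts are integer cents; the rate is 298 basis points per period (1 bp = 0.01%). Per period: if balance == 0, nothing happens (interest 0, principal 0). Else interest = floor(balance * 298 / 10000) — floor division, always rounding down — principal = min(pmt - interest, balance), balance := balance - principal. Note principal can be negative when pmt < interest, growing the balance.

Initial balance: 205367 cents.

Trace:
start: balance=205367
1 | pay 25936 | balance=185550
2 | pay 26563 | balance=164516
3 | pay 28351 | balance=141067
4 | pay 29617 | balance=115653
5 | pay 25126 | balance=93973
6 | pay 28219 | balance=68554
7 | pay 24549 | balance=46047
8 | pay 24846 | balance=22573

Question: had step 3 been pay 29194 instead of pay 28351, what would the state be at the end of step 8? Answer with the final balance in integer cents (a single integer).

21596

(re-executing from step 3 with the substitution; state before step 3: balance=164516)
3 | pay 29194 | balance=140224
4 | pay 29617 | balance=114785
5 | pay 25126 | balance=93079
6 | pay 28219 | balance=67633
7 | pay 24549 | balance=45099
8 | pay 24846 | balance=21596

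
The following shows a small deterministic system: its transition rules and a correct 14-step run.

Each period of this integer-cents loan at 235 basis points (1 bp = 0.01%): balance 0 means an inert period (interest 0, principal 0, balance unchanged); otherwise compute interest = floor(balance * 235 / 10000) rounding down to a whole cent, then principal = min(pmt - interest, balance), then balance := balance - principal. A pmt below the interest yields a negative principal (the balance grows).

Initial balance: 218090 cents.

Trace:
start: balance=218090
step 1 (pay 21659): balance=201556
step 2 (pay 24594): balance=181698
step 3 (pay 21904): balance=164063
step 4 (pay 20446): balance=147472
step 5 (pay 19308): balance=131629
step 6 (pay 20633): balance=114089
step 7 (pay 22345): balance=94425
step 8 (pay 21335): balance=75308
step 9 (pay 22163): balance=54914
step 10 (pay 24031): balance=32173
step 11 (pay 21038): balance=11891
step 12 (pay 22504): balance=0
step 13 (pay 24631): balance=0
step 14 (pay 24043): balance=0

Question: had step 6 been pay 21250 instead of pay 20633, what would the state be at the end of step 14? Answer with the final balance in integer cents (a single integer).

(re-executing from step 6 with the substitution; state before step 6: balance=131629)
step 6 (pay 21250): balance=113472
step 7 (pay 22345): balance=93793
step 8 (pay 21335): balance=74662
step 9 (pay 22163): balance=54253
step 10 (pay 24031): balance=31496
step 11 (pay 21038): balance=11198
step 12 (pay 22504): balance=0
step 13 (pay 24631): balance=0
step 14 (pay 24043): balance=0

0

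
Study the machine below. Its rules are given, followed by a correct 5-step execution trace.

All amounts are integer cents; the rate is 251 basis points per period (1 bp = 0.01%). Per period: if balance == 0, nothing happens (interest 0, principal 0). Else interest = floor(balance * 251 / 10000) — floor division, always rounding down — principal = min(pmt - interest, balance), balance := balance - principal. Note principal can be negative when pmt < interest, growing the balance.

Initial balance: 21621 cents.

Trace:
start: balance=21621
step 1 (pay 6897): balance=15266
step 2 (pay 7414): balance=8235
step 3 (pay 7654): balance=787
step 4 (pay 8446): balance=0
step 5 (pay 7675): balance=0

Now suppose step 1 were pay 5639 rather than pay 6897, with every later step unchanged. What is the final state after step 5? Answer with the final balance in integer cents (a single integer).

(re-executing from step 1 with the substitution; state before step 1: balance=21621)
step 1 (pay 5639): balance=16524
step 2 (pay 7414): balance=9524
step 3 (pay 7654): balance=2109
step 4 (pay 8446): balance=0
step 5 (pay 7675): balance=0

0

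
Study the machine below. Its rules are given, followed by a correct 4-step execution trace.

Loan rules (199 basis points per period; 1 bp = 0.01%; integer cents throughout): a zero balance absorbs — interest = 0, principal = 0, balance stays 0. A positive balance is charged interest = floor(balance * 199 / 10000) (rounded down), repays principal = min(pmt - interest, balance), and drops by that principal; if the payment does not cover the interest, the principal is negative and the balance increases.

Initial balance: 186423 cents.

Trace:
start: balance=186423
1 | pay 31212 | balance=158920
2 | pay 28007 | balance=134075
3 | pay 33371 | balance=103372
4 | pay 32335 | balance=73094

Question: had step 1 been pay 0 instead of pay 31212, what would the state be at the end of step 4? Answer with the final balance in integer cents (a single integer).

106206

(re-executing from step 1 with the substitution; state before step 1: balance=186423)
1 | pay 0 | balance=190132
2 | pay 28007 | balance=165908
3 | pay 33371 | balance=135838
4 | pay 32335 | balance=106206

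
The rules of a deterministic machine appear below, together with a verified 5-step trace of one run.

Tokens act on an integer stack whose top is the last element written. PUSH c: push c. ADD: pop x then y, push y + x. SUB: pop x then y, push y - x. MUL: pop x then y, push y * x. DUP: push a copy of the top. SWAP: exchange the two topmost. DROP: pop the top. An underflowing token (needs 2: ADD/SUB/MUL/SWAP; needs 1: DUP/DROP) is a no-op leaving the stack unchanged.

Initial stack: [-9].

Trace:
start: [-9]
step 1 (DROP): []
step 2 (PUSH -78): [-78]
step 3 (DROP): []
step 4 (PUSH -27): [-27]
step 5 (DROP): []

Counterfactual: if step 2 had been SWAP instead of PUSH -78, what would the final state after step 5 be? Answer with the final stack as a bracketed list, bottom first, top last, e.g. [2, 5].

[]

(re-executing from step 2 with the substitution; state before step 2: [])
step 2 (SWAP): []
step 3 (DROP): []
step 4 (PUSH -27): [-27]
step 5 (DROP): []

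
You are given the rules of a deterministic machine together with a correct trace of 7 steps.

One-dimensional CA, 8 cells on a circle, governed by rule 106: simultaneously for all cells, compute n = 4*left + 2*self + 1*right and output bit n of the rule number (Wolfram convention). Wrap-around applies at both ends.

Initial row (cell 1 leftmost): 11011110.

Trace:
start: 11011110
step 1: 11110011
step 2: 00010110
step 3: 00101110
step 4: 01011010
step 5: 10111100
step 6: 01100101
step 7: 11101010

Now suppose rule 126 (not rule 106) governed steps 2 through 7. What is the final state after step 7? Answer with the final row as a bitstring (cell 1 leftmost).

(re-executing steps 2..7 under rule 126; state before step 2: 11110011)
step 2: 00011110
step 3: 00110011
step 4: 11111111
step 5: 00000000
step 6: 00000000
step 7: 00000000

00000000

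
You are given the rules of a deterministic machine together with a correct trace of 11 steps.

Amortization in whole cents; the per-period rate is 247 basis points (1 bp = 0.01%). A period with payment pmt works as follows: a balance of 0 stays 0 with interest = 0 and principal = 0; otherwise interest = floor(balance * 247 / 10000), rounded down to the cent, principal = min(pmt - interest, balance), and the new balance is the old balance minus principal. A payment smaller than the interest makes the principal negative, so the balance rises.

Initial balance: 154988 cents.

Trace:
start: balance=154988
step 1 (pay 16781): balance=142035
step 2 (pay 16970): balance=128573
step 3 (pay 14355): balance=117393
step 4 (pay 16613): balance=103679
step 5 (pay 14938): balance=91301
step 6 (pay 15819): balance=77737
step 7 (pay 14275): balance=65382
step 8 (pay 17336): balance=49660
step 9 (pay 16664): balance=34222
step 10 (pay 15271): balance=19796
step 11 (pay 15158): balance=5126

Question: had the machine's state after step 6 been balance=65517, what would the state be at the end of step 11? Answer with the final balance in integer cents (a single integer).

state after step 6 := balance=65517
step 7 (pay 14275): balance=52860
step 8 (pay 17336): balance=36829
step 9 (pay 16664): balance=21074
step 10 (pay 15271): balance=6323
step 11 (pay 15158): balance=0

0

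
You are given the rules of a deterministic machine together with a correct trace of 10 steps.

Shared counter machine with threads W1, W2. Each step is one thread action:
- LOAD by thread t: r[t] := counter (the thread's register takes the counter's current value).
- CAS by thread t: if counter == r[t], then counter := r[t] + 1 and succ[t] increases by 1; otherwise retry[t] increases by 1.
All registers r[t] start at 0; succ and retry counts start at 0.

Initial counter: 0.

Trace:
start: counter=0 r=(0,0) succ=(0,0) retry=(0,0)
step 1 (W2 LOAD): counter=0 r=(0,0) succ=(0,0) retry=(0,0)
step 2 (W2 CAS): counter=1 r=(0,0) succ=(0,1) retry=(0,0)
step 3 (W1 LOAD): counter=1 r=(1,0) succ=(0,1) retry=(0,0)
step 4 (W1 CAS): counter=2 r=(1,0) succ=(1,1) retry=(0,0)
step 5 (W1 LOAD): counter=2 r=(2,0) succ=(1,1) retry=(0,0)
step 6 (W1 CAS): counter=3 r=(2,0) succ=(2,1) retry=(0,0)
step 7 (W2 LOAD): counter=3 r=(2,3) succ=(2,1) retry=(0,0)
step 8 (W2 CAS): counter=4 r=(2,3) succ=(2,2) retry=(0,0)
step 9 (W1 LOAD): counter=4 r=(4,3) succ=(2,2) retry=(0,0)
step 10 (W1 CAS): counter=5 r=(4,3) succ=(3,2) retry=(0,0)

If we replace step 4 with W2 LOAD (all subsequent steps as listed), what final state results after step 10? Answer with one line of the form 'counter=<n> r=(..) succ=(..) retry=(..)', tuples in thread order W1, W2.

counter=4 r=(3,2) succ=(2,2) retry=(0,0)

(re-executing from step 4 with the substitution; state before step 4: counter=1 r=(1,0) succ=(0,1) retry=(0,0))
step 4 (W2 LOAD): counter=1 r=(1,1) succ=(0,1) retry=(0,0)
step 5 (W1 LOAD): counter=1 r=(1,1) succ=(0,1) retry=(0,0)
step 6 (W1 CAS): counter=2 r=(1,1) succ=(1,1) retry=(0,0)
step 7 (W2 LOAD): counter=2 r=(1,2) succ=(1,1) retry=(0,0)
step 8 (W2 CAS): counter=3 r=(1,2) succ=(1,2) retry=(0,0)
step 9 (W1 LOAD): counter=3 r=(3,2) succ=(1,2) retry=(0,0)
step 10 (W1 CAS): counter=4 r=(3,2) succ=(2,2) retry=(0,0)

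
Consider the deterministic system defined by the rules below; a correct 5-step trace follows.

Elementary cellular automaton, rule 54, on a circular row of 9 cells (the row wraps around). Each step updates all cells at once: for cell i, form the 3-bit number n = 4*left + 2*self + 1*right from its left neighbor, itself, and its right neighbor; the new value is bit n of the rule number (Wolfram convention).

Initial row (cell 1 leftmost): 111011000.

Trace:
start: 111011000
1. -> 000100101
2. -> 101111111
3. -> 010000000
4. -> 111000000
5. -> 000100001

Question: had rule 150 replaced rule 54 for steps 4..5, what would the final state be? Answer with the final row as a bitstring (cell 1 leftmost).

010100001

(re-executing steps 4..5 under rule 150; state before step 4: 010000000)
4. -> 111000000
5. -> 010100001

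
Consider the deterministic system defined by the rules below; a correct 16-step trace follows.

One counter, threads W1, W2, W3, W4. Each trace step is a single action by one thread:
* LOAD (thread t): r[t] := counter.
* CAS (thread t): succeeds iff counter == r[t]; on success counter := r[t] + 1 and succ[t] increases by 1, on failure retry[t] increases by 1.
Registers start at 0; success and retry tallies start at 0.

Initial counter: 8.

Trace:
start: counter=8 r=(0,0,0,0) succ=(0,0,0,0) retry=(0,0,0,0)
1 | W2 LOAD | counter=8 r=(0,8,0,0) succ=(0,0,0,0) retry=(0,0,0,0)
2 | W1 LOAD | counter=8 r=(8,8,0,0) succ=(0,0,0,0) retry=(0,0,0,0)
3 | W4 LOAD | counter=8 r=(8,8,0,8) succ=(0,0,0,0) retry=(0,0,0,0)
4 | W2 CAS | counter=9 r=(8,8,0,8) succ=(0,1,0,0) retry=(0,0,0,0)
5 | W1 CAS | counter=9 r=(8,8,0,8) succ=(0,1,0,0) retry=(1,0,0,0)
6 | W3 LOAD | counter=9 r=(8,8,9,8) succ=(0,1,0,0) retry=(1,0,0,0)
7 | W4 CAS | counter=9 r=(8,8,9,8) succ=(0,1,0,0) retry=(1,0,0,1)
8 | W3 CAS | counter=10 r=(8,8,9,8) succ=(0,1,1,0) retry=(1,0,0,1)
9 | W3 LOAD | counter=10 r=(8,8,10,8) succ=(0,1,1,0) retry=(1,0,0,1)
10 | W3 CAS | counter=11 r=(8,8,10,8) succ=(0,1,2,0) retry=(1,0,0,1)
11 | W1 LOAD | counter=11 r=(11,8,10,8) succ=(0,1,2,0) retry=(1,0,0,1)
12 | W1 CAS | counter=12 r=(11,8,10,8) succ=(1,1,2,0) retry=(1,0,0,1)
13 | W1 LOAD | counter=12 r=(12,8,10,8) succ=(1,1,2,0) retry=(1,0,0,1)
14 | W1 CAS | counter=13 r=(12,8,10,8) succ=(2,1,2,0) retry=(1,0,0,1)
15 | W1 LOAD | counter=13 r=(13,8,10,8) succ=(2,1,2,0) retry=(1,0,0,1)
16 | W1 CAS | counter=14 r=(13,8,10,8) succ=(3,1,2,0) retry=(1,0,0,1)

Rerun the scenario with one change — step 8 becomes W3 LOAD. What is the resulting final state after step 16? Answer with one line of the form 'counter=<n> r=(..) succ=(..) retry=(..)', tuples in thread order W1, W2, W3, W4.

counter=13 r=(12,8,9,8) succ=(3,1,1,0) retry=(1,0,0,1)

(re-executing from step 8 with the substitution; state before step 8: counter=9 r=(8,8,9,8) succ=(0,1,0,0) retry=(1,0,0,1))
8 | W3 LOAD | counter=9 r=(8,8,9,8) succ=(0,1,0,0) retry=(1,0,0,1)
9 | W3 LOAD | counter=9 r=(8,8,9,8) succ=(0,1,0,0) retry=(1,0,0,1)
10 | W3 CAS | counter=10 r=(8,8,9,8) succ=(0,1,1,0) retry=(1,0,0,1)
11 | W1 LOAD | counter=10 r=(10,8,9,8) succ=(0,1,1,0) retry=(1,0,0,1)
12 | W1 CAS | counter=11 r=(10,8,9,8) succ=(1,1,1,0) retry=(1,0,0,1)
13 | W1 LOAD | counter=11 r=(11,8,9,8) succ=(1,1,1,0) retry=(1,0,0,1)
14 | W1 CAS | counter=12 r=(11,8,9,8) succ=(2,1,1,0) retry=(1,0,0,1)
15 | W1 LOAD | counter=12 r=(12,8,9,8) succ=(2,1,1,0) retry=(1,0,0,1)
16 | W1 CAS | counter=13 r=(12,8,9,8) succ=(3,1,1,0) retry=(1,0,0,1)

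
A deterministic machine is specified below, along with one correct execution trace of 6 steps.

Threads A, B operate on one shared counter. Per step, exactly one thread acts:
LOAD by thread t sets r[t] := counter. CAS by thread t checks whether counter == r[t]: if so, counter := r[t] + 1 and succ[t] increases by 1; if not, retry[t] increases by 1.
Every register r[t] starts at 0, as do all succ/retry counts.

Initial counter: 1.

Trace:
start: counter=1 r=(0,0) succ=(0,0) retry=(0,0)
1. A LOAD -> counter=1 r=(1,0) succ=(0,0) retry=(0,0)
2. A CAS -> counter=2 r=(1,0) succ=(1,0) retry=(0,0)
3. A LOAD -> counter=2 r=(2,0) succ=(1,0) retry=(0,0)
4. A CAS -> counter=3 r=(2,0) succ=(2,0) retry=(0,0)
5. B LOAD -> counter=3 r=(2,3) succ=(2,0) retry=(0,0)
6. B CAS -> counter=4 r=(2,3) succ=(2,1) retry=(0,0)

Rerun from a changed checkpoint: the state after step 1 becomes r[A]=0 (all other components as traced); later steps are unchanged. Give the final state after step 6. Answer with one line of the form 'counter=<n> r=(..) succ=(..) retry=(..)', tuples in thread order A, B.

counter=3 r=(1,2) succ=(1,1) retry=(1,0)

state after step 1 := counter=1 r=(0,0) succ=(0,0) retry=(0,0)
2. A CAS -> counter=1 r=(0,0) succ=(0,0) retry=(1,0)
3. A LOAD -> counter=1 r=(1,0) succ=(0,0) retry=(1,0)
4. A CAS -> counter=2 r=(1,0) succ=(1,0) retry=(1,0)
5. B LOAD -> counter=2 r=(1,2) succ=(1,0) retry=(1,0)
6. B CAS -> counter=3 r=(1,2) succ=(1,1) retry=(1,0)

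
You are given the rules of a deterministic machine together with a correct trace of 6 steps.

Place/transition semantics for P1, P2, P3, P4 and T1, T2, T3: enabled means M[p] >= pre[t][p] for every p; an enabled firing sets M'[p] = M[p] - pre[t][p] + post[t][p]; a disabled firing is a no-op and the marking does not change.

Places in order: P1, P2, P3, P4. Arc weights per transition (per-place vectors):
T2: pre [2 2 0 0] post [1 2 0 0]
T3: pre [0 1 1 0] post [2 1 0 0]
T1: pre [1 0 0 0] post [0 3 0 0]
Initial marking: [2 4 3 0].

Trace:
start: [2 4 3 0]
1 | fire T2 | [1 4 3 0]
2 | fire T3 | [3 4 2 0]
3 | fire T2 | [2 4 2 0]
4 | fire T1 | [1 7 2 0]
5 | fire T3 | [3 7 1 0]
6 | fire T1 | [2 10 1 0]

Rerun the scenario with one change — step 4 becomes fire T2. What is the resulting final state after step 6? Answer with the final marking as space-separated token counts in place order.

2 7 1 0

(re-executing from step 4 with the substitution; state before step 4: [2 4 2 0])
4 | fire T2 | [1 4 2 0]
5 | fire T3 | [3 4 1 0]
6 | fire T1 | [2 7 1 0]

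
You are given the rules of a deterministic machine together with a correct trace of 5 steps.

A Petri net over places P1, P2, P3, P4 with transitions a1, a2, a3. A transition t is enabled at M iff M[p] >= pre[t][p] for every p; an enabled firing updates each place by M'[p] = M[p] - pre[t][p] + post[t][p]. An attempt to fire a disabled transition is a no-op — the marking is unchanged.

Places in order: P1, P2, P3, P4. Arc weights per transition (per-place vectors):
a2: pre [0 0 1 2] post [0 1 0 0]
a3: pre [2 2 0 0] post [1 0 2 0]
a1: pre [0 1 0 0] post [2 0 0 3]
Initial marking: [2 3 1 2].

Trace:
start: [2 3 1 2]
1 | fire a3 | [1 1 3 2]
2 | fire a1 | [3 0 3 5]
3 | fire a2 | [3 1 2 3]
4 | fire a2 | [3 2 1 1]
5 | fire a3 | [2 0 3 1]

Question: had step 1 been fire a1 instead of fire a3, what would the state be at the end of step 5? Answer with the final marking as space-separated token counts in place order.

(re-executing from step 1 with the substitution; state before step 1: [2 3 1 2])
1 | fire a1 | [4 2 1 5]
2 | fire a1 | [6 1 1 8]
3 | fire a2 | [6 2 0 6]
4 | fire a2 | [6 2 0 6]
5 | fire a3 | [5 0 2 6]

5 0 2 6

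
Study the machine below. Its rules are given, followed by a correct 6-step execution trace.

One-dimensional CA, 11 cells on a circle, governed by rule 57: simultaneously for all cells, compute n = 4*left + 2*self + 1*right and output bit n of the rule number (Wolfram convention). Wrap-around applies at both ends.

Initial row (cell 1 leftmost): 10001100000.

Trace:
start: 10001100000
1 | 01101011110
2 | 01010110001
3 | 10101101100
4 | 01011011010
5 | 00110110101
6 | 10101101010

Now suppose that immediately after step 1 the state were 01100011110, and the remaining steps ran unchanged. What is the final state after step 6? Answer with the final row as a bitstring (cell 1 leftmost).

state after step 1 := 01100011110
2 | 01011010001
3 | 10110101100
4 | 01101011010
5 | 01010110101
6 | 10101101010

10101101010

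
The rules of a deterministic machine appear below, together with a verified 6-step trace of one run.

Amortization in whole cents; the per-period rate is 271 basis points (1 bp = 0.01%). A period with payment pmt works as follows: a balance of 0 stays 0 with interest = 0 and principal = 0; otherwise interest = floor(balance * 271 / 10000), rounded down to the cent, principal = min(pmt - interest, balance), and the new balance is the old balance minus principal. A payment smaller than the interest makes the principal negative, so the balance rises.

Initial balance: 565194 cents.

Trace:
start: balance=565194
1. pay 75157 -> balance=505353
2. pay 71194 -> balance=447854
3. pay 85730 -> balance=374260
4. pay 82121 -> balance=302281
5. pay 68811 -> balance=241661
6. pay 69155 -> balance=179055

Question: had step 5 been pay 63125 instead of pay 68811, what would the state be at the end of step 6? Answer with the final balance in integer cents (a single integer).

(re-executing from step 5 with the substitution; state before step 5: balance=302281)
5. pay 63125 -> balance=247347
6. pay 69155 -> balance=184895

184895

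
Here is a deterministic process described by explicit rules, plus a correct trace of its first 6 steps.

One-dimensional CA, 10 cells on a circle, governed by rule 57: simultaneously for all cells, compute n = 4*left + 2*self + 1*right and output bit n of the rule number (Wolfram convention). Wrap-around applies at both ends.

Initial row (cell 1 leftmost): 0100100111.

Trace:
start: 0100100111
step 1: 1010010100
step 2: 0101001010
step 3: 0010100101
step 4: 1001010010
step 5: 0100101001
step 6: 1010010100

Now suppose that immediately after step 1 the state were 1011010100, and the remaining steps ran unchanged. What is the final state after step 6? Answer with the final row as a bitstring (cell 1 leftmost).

1010101010

state after step 1 := 1011010100
step 2: 0110101010
step 3: 0101010101
step 4: 1010101010
step 5: 0101010101
step 6: 1010101010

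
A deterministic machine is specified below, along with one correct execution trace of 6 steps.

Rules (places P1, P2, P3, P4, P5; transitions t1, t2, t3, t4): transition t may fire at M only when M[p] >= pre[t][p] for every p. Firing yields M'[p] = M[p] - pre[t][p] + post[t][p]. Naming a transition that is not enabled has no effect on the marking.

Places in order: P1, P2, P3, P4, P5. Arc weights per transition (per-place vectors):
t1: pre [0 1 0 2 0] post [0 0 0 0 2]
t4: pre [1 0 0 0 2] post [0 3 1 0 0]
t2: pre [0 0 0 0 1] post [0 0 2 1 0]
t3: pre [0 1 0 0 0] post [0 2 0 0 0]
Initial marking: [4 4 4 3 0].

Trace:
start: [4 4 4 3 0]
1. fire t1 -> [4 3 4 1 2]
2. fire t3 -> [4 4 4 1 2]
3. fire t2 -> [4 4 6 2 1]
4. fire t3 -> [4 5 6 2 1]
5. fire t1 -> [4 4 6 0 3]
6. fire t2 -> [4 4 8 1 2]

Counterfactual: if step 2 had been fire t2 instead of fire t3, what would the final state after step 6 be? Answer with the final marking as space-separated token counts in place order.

4 3 10 2 1

(re-executing from step 2 with the substitution; state before step 2: [4 3 4 1 2])
2. fire t2 -> [4 3 6 2 1]
3. fire t2 -> [4 3 8 3 0]
4. fire t3 -> [4 4 8 3 0]
5. fire t1 -> [4 3 8 1 2]
6. fire t2 -> [4 3 10 2 1]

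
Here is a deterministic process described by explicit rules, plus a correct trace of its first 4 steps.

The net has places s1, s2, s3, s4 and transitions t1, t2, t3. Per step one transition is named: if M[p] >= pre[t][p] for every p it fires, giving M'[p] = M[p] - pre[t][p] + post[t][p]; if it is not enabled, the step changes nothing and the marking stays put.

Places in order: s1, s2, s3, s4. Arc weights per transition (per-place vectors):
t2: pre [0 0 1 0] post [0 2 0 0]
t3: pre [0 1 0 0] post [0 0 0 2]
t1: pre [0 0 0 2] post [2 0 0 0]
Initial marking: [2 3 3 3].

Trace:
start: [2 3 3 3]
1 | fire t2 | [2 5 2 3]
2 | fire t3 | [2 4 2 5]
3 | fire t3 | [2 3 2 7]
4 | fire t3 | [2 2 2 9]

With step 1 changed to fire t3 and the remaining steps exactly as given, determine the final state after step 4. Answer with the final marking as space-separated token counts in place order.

2 0 3 9

(re-executing from step 1 with the substitution; state before step 1: [2 3 3 3])
1 | fire t3 | [2 2 3 5]
2 | fire t3 | [2 1 3 7]
3 | fire t3 | [2 0 3 9]
4 | fire t3 | [2 0 3 9]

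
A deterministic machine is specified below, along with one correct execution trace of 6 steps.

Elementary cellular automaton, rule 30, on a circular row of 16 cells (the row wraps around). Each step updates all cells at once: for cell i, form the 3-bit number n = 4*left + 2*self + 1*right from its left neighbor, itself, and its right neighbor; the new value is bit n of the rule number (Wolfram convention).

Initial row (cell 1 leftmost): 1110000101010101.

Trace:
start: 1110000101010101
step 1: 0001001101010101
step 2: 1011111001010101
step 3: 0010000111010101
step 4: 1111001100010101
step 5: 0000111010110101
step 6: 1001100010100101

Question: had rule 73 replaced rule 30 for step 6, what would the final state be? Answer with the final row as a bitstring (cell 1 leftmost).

0110101000110000

(re-executing step 6 under rule 73; state before step 6: 0000111010110101)
step 6: 0110101000110000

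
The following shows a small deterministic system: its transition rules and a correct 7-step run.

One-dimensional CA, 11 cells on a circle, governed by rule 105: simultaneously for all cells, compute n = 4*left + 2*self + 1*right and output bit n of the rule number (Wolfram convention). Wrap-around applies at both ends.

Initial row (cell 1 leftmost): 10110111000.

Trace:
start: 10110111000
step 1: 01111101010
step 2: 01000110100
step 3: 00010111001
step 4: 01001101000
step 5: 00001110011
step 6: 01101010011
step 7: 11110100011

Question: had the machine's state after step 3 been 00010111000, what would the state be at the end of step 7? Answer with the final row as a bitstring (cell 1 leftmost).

11100110010

state after step 3 := 00010111000
step 4: 11001101011
step 5: 01001110110
step 6: 00001011110
step 7: 11100110010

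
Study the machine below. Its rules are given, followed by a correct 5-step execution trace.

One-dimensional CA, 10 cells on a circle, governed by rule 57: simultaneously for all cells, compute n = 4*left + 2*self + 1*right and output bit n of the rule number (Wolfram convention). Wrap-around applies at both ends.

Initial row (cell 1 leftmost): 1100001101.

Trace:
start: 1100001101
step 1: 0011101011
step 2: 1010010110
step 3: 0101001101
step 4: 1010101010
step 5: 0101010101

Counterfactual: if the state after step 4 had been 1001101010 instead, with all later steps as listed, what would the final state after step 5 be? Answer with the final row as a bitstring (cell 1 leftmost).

0101010101

state after step 4 := 1001101010
step 5: 0101010101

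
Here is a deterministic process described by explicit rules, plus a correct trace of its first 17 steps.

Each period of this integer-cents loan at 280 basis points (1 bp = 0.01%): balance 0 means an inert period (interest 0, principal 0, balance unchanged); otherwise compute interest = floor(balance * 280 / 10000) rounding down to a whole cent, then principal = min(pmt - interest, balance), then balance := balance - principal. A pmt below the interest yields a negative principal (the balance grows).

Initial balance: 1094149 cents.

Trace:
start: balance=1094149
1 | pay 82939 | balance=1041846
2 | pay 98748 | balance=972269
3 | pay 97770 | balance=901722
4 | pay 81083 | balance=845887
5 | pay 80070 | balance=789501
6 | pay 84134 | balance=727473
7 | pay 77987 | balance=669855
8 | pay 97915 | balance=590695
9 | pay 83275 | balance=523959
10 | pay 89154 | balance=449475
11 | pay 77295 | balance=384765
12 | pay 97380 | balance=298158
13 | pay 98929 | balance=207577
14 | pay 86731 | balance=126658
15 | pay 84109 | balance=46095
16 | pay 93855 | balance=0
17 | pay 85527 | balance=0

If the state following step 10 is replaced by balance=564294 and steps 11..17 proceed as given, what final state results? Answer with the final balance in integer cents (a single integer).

state after step 10 := balance=564294
11 | pay 77295 | balance=502799
12 | pay 97380 | balance=419497
13 | pay 98929 | balance=332313
14 | pay 86731 | balance=254886
15 | pay 84109 | balance=177913
16 | pay 93855 | balance=89039
17 | pay 85527 | balance=6005

6005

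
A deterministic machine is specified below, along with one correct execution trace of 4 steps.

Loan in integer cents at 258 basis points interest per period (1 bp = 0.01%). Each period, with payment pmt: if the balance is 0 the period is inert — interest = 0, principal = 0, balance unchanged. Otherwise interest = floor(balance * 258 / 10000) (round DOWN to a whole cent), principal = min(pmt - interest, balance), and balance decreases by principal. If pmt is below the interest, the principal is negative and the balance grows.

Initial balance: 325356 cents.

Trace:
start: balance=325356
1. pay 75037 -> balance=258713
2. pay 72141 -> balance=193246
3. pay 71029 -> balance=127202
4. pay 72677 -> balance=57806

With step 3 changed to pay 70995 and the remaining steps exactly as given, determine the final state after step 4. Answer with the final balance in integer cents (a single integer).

(re-executing from step 3 with the substitution; state before step 3: balance=193246)
3. pay 70995 -> balance=127236
4. pay 72677 -> balance=57841

57841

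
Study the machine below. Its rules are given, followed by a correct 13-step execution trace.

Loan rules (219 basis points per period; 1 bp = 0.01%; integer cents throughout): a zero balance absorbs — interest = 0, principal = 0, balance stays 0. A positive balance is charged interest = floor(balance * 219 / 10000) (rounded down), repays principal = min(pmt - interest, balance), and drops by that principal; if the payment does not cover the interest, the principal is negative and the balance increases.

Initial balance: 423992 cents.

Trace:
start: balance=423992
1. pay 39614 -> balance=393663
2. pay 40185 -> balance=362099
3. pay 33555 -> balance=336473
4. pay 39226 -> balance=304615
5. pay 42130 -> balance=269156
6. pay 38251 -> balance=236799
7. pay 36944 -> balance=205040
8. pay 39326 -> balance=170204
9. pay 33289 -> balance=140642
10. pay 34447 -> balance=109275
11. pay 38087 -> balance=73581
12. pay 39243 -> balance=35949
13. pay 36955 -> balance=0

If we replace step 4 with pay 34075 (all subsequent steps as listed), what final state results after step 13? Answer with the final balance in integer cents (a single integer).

(re-executing from step 4 with the substitution; state before step 4: balance=336473)
4. pay 34075 -> balance=309766
5. pay 42130 -> balance=274419
6. pay 38251 -> balance=242177
7. pay 36944 -> balance=210536
8. pay 39326 -> balance=175820
9. pay 33289 -> balance=146381
10. pay 34447 -> balance=115139
11. pay 38087 -> balance=79573
12. pay 39243 -> balance=42072
13. pay 36955 -> balance=6038

6038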